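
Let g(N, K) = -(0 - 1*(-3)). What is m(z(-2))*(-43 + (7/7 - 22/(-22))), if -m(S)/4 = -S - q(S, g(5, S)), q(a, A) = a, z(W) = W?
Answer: 656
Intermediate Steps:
g(N, K) = -3 (g(N, K) = -(0 + 3) = -1*3 = -3)
m(S) = 8*S (m(S) = -4*(-S - S) = -(-8)*S = 8*S)
m(z(-2))*(-43 + (7/7 - 22/(-22))) = (8*(-2))*(-43 + (7/7 - 22/(-22))) = -16*(-43 + (7*(1/7) - 22*(-1/22))) = -16*(-43 + (1 + 1)) = -16*(-43 + 2) = -16*(-41) = 656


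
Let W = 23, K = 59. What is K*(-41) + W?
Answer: -2396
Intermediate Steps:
K*(-41) + W = 59*(-41) + 23 = -2419 + 23 = -2396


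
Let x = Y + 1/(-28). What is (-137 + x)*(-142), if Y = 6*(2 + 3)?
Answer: 212787/14 ≈ 15199.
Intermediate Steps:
Y = 30 (Y = 6*5 = 30)
x = 839/28 (x = 30 + 1/(-28) = 30 - 1/28 = 839/28 ≈ 29.964)
(-137 + x)*(-142) = (-137 + 839/28)*(-142) = -2997/28*(-142) = 212787/14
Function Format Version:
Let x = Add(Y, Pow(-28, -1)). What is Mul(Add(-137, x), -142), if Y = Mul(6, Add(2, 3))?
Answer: Rational(212787, 14) ≈ 15199.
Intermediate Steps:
Y = 30 (Y = Mul(6, 5) = 30)
x = Rational(839, 28) (x = Add(30, Pow(-28, -1)) = Add(30, Rational(-1, 28)) = Rational(839, 28) ≈ 29.964)
Mul(Add(-137, x), -142) = Mul(Add(-137, Rational(839, 28)), -142) = Mul(Rational(-2997, 28), -142) = Rational(212787, 14)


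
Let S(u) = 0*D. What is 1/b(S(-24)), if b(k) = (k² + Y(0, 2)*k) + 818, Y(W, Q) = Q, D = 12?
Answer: 1/818 ≈ 0.0012225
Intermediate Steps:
S(u) = 0 (S(u) = 0*12 = 0)
b(k) = 818 + k² + 2*k (b(k) = (k² + 2*k) + 818 = 818 + k² + 2*k)
1/b(S(-24)) = 1/(818 + 0² + 2*0) = 1/(818 + 0 + 0) = 1/818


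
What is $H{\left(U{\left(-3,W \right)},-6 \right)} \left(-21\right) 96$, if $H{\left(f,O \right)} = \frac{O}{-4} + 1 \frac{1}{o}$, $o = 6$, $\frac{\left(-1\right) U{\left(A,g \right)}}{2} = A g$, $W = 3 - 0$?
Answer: $-3360$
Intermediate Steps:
$W = 3$ ($W = 3 + 0 = 3$)
$U{\left(A,g \right)} = - 2 A g$
$H{\left(f,O \right)} = \frac{1}{6} - \frac{O}{4}$ ($H{\left(f,O \right)} = \frac{O}{-4} + 1 \cdot \frac{1}{6} = O \left(- \frac{1}{4}\right) + 1 \cdot \frac{1}{6} = - \frac{O}{4} + \frac{1}{6} = \frac{1}{6} - \frac{O}{4}$)
$H{\left(U{\left(-3,W \right)},-6 \right)} \left(-21\right) 96 = \left(\frac{1}{6} - - \frac{3}{2}\right) \left(-21\right) 96 = \left(\frac{1}{6} + \frac{3}{2}\right) \left(-21\right) 96 = \frac{5}{3} \left(-21\right) 96 = \left(-35\right) 96 = -3360$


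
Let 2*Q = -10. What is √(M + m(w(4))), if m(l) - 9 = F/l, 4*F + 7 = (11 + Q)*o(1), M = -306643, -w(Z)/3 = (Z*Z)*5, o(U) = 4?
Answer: I*√4415529855/120 ≈ 553.75*I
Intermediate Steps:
Q = -5 (Q = (½)*(-10) = -5)
w(Z) = -15*Z² (w(Z) = -3*Z*Z*5 = -3*Z²*5 = -15*Z²)
F = 17/4 (F = -7/4 + ((11 - 5)*4)/4 = -7/4 + (6*4)/4 = -7/4 + (¼)*24 = -7/4 + 6 = 17/4 ≈ 4.2500)
m(l) = 9 + 17/(4*l)
√(M + m(w(4))) = √(-306643 + (9 + 17/(4*((-15*4²))))) = √(-306643 + (9 + 17/(4*((-15*16))))) = √(-306643 + (9 + (17/4)/(-240))) = √(-306643 + (9 + (17/4)*(-1/240))) = √(-306643 + (9 - 17/960)) = √(-306643 + 8623/960) = √(-294368657/960) = I*√4415529855/120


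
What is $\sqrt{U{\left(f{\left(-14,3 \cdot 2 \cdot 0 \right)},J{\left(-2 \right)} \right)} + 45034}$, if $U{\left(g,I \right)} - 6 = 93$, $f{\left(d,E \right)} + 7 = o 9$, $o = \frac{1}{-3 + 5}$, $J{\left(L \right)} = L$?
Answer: $11 \sqrt{373} \approx 212.45$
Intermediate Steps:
$o = \frac{1}{2} \approx 0.5$
$f{\left(d,E \right)} = - \frac{5}{2}$ ($f{\left(d,E \right)} = -7 + \frac{1}{2} \cdot 9 = -7 + \frac{9}{2} = - \frac{5}{2}$)
$U{\left(g,I \right)} = 99$ ($U{\left(g,I \right)} = 6 + 93 = 99$)
$\sqrt{U{\left(f{\left(-14,3 \cdot 2 \cdot 0 \right)},J{\left(-2 \right)} \right)} + 45034} = \sqrt{99 + 45034} = \sqrt{45133} = 11 \sqrt{373}$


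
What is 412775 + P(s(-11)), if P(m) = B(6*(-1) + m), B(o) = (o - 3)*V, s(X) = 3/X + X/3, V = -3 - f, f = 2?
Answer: 13623710/33 ≈ 4.1284e+5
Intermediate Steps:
V = -5 (V = -3 - 1*2 = -3 - 2 = -5)
s(X) = 3/X + X/3 (s(X) = 3/X + X*(⅓) = 3/X + X/3)
B(o) = 15 - 5*o (B(o) = (o - 3)*(-5) = (-3 + o)*(-5) = 15 - 5*o)
P(m) = 45 - 5*m (P(m) = 15 - 5*(6*(-1) + m) = 15 - 5*(-6 + m) = 15 + (30 - 5*m) = 45 - 5*m)
412775 + P(s(-11)) = 412775 + (45 - 5*(3/(-11) + (⅓)*(-11))) = 412775 + (45 - 5*(3*(-1/11) - 11/3)) = 412775 + (45 - 5*(-3/11 - 11/3)) = 412775 + (45 - 5*(-130/33)) = 412775 + (45 + 650/33) = 412775 + 2135/33 = 13623710/33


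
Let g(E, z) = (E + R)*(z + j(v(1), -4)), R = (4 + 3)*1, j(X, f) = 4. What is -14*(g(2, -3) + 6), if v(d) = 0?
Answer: -210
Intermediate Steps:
R = 7 (R = 7*1 = 7)
g(E, z) = (4 + z)*(7 + E) (g(E, z) = (E + 7)*(z + 4) = (7 + E)*(4 + z) = (4 + z)*(7 + E))
-14*(g(2, -3) + 6) = -14*((28 + 4*2 + 7*(-3) + 2*(-3)) + 6) = -14*((28 + 8 - 21 - 6) + 6) = -14*(9 + 6) = -14*15 = -210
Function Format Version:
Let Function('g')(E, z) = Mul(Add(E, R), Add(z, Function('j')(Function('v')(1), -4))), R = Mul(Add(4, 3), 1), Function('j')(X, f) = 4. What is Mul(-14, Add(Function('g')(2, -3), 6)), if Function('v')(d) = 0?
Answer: -210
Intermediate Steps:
R = 7 (R = Mul(7, 1) = 7)
Function('g')(E, z) = Mul(Add(4, z), Add(7, E)) (Function('g')(E, z) = Mul(Add(E, 7), Add(z, 4)) = Mul(Add(7, E), Add(4, z)) = Mul(Add(4, z), Add(7, E)))
Mul(-14, Add(Function('g')(2, -3), 6)) = Mul(-14, Add(Add(28, Mul(4, 2), Mul(7, -3), Mul(2, -3)), 6)) = Mul(-14, Add(Add(28, 8, -21, -6), 6)) = Mul(-14, Add(9, 6)) = Mul(-14, 15) = -210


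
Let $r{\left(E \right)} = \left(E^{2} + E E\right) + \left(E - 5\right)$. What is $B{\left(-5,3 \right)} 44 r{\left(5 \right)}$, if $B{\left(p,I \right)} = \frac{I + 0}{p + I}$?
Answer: $-3300$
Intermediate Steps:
$r{\left(E \right)} = -5 + E + 2 E^{2}$ ($r{\left(E \right)} = \left(E^{2} + E^{2}\right) + \left(-5 + E\right) = 2 E^{2} + \left(-5 + E\right) = -5 + E + 2 E^{2}$)
$B{\left(p,I \right)} = \frac{I}{I + p}$
$B{\left(-5,3 \right)} 44 r{\left(5 \right)} = \frac{3}{3 - 5} \cdot 44 \left(-5 + 5 + 2 \cdot 5^{2}\right) = \frac{3}{-2} \cdot 44 \left(-5 + 5 + 2 \cdot 25\right) = 3 \left(- \frac{1}{2}\right) 44 \left(-5 + 5 + 50\right) = \left(- \frac{3}{2}\right) 44 \cdot 50 = \left(-66\right) 50 = -3300$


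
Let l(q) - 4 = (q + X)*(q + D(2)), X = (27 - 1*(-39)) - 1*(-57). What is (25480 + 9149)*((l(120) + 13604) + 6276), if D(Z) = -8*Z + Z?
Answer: 1580536818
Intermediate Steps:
X = 123 (X = (27 + 39) + 57 = 66 + 57 = 123)
D(Z) = -7*Z
l(q) = 4 + (-14 + q)*(123 + q) (l(q) = 4 + (q + 123)*(q - 7*2) = 4 + (123 + q)*(q - 14) = 4 + (123 + q)*(-14 + q) = 4 + (-14 + q)*(123 + q))
(25480 + 9149)*((l(120) + 13604) + 6276) = (25480 + 9149)*(((-1718 + 120² + 109*120) + 13604) + 6276) = 34629*(((-1718 + 14400 + 13080) + 13604) + 6276) = 34629*((25762 + 13604) + 6276) = 34629*(39366 + 6276) = 34629*45642 = 1580536818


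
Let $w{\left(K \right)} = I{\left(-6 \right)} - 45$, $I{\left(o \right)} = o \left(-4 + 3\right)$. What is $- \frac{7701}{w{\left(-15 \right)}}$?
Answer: $\frac{2567}{13} \approx 197.46$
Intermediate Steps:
$I{\left(o \right)} = - o$ ($I{\left(o \right)} = o \left(-1\right) = - o$)
$w{\left(K \right)} = -39$ ($w{\left(K \right)} = \left(-1\right) \left(-6\right) - 45 = 6 - 45 = -39$)
$- \frac{7701}{w{\left(-15 \right)}} = - \frac{7701}{-39} = \left(-7701\right) \left(- \frac{1}{39}\right) = \frac{2567}{13}$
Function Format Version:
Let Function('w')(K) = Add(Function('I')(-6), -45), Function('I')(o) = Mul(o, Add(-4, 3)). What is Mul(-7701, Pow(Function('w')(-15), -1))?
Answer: Rational(2567, 13) ≈ 197.46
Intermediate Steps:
Function('I')(o) = Mul(-1, o) (Function('I')(o) = Mul(o, -1) = Mul(-1, o))
Function('w')(K) = -39 (Function('w')(K) = Add(Mul(-1, -6), -45) = Add(6, -45) = -39)
Mul(-7701, Pow(Function('w')(-15), -1)) = Mul(-7701, Pow(-39, -1)) = Mul(-7701, Rational(-1, 39)) = Rational(2567, 13)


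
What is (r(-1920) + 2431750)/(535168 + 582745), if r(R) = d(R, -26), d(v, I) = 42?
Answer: 2431792/1117913 ≈ 2.1753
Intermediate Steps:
r(R) = 42
(r(-1920) + 2431750)/(535168 + 582745) = (42 + 2431750)/(535168 + 582745) = 2431792/1117913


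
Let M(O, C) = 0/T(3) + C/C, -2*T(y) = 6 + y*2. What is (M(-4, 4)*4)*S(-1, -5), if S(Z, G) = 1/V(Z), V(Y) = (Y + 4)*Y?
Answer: -4/3 ≈ -1.3333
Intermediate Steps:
V(Y) = Y*(4 + Y) (V(Y) = (4 + Y)*Y = Y*(4 + Y))
T(y) = -3 - y (T(y) = -(6 + y*2)/2 = -(6 + 2*y)/2 = -3 - y)
S(Z, G) = 1/(Z*(4 + Z))
M(O, C) = 1 (M(O, C) = 0/(-3 - 1*3) + C/C = 0/(-3 - 3) + 1 = 0/(-6) + 1 = 0*(-⅙) + 1 = 0 + 1 = 1)
(M(-4, 4)*4)*S(-1, -5) = (1*4)*(1/((-1)*(4 - 1))) = 4*(-1/3) = 4*(-1*⅓) = 4*(-⅓) = -4/3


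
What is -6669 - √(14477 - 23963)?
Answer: -6669 - 3*I*√1054 ≈ -6669.0 - 97.396*I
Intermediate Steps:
-6669 - √(14477 - 23963) = -6669 - √(-9486) = -6669 - 3*I*√1054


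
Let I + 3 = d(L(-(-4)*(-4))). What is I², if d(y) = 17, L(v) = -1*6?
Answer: 196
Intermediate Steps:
L(v) = -6
I = 14 (I = -3 + 17 = 14)
I² = 14² = 196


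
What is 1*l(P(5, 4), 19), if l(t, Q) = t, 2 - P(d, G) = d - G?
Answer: 1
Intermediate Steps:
P(d, G) = 2 + G - d (P(d, G) = 2 - (d - G) = 2 + (G - d) = 2 + G - d)
1*l(P(5, 4), 19) = 1*(2 + 4 - 1*5) = 1*(2 + 4 - 5) = 1*1 = 1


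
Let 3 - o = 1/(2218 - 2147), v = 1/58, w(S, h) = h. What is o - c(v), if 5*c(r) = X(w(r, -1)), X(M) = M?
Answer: 1131/355 ≈ 3.1859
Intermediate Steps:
v = 1/58 ≈ 0.017241
c(r) = -⅕ (c(r) = (⅕)*(-1) = -⅕)
o = 212/71 (o = 3 - 1/(2218 - 2147) = 3 - 1/71 = 212/71 ≈ 2.9859)
o - c(v) = 212/71 - 1*(-⅕) = 212/71 + ⅕ = 1131/355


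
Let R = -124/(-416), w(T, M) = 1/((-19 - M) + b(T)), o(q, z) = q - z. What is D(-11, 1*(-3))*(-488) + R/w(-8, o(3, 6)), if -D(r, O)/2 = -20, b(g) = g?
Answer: -253853/13 ≈ -19527.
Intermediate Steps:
w(T, M) = 1/(-19 + T - M) (w(T, M) = 1/((-19 - M) + T) = 1/(-19 + T - M))
D(r, O) = 40 (D(r, O) = -2*(-20) = 40)
R = 31/104 (R = -124*(-1/416) = 31/104 ≈ 0.29808)
D(-11, 1*(-3))*(-488) + R/w(-8, o(3, 6)) = 40*(-488) + 31/(104*((-1/(19 + (3 - 1*6) - 1*(-8))))) = -19520 + 31/(104*((-1/(19 + (3 - 6) + 8)))) = -19520 + 31/(104*((-1/(19 - 3 + 8)))) = -19520 + 31/(104*((-1/24))) = -19520 + 31/(104*((-1*1/24))) = -19520 + 31/(104*(-1/24)) = -19520 + (31/104)*(-24) = -19520 - 93/13 = -253853/13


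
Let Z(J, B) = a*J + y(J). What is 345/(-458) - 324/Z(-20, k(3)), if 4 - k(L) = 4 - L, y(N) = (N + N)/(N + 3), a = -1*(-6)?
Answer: 229083/114500 ≈ 2.0007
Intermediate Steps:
a = 6
y(N) = 2*N/(3 + N) (y(N) = (2*N)/(3 + N) = 2*N/(3 + N))
k(L) = L (k(L) = 4 - (4 - L) = 4 + (-4 + L) = L)
Z(J, B) = 6*J + 2*J/(3 + J)
345/(-458) - 324/Z(-20, k(3)) = 345/(-458) - 324*(-(3 - 20)/(40*(10 + 3*(-20)))) = 345*(-1/458) - 324*17/(40*(10 - 60)) = -345/458 - 324/(2*(-20)*(-1/17)*(-50)) = -345/458 - 324/(-2000/17) = -345/458 - 324*(-17/2000) = -345/458 + 1377/500 = 229083/114500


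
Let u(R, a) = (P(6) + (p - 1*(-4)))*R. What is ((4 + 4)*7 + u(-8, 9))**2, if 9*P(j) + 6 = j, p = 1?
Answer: 256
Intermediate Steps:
P(j) = -2/3 + j/9
u(R, a) = 5*R (u(R, a) = ((-2/3 + (1/9)*6) + (1 - 1*(-4)))*R = ((-2/3 + 2/3) + (1 + 4))*R = (0 + 5)*R = 5*R)
((4 + 4)*7 + u(-8, 9))**2 = ((4 + 4)*7 + 5*(-8))**2 = (8*7 - 40)**2 = (56 - 40)**2 = 16**2 = 256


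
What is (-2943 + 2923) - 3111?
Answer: -3131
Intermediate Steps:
(-2943 + 2923) - 3111 = -20 - 3111 = -3131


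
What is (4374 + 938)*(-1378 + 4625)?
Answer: 17248064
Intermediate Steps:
(4374 + 938)*(-1378 + 4625) = 5312*3247 = 17248064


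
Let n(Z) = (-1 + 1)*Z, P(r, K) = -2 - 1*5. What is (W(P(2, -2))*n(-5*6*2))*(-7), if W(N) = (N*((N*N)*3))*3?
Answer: 0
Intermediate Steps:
P(r, K) = -7 (P(r, K) = -2 - 5 = -7)
n(Z) = 0 (n(Z) = 0*Z = 0)
W(N) = 9*N**3 (W(N) = (N*(N**2*3))*3 = (N*(3*N**2))*3 = (3*N**3)*3 = 9*N**3)
(W(P(2, -2))*n(-5*6*2))*(-7) = ((9*(-7)**3)*0)*(-7) = ((9*(-343))*0)*(-7) = -3087*0*(-7) = 0*(-7) = 0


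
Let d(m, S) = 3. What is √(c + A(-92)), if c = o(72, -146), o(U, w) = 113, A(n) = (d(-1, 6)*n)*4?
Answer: I*√991 ≈ 31.48*I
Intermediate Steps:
A(n) = 12*n (A(n) = (3*n)*4 = 12*n)
c = 113
√(c + A(-92)) = √(113 + 12*(-92)) = √(113 - 1104) = √(-991) = I*√991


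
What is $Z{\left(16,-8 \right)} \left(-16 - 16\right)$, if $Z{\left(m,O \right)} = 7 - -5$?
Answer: $-384$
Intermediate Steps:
$Z{\left(m,O \right)} = 12$ ($Z{\left(m,O \right)} = 7 + 5 = 12$)
$Z{\left(16,-8 \right)} \left(-16 - 16\right) = 12 \left(-16 - 16\right) = 12 \left(-32\right) = -384$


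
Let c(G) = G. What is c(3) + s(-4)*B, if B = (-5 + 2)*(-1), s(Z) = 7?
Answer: 24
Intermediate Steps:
B = 3 (B = -3*(-1) = 3)
c(3) + s(-4)*B = 3 + 7*3 = 3 + 21 = 24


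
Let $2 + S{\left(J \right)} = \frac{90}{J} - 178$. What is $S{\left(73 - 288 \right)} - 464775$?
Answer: $- \frac{19993083}{43} \approx -4.6496 \cdot 10^{5}$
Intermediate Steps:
$S{\left(J \right)} = -180 + \frac{90}{J}$ ($S{\left(J \right)} = -2 - \left(178 - \frac{90}{J}\right) = -180 + \frac{90}{J}$)
$S{\left(73 - 288 \right)} - 464775 = \left(-180 + \frac{90}{73 - 288}\right) - 464775 = \left(-180 + \frac{90}{-215}\right) - 464775 = \left(-180 + 90 \left(- \frac{1}{215}\right)\right) - 464775 = \left(-180 - \frac{18}{43}\right) - 464775 = - \frac{7758}{43} - 464775 = - \frac{19993083}{43}$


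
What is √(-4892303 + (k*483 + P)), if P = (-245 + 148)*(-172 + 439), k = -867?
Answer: 17*I*√18467 ≈ 2310.2*I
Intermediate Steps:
P = -25899 (P = -97*267 = -25899)
√(-4892303 + (k*483 + P)) = √(-4892303 + (-867*483 - 25899)) = √(-4892303 + (-418761 - 25899)) = √(-4892303 - 444660) = √(-5336963) = 17*I*√18467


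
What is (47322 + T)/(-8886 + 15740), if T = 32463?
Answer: 79785/6854 ≈ 11.641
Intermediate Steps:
(47322 + T)/(-8886 + 15740) = (47322 + 32463)/(-8886 + 15740) = 79785/6854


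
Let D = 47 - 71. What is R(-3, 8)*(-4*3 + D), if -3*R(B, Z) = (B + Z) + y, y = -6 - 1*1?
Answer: -24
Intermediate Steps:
y = -7 (y = -6 - 1 = -7)
R(B, Z) = 7/3 - B/3 - Z/3 (R(B, Z) = -((B + Z) - 7)/3 = -(-7 + B + Z)/3 = 7/3 - B/3 - Z/3)
D = -24
R(-3, 8)*(-4*3 + D) = (7/3 - 1/3*(-3) - 1/3*8)*(-4*3 - 24) = (7/3 + 1 - 8/3)*(-12 - 24) = (2/3)*(-36) = -24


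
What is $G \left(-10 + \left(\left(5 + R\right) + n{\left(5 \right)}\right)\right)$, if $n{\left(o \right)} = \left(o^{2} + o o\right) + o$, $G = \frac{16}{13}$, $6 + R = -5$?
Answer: $48$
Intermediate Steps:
$R = -11$ ($R = -6 - 5 = -11$)
$G = \frac{16}{13}$ ($G = 16 \cdot \frac{1}{13} = \frac{16}{13} \approx 1.2308$)
$n{\left(o \right)} = o + 2 o^{2}$ ($n{\left(o \right)} = \left(o^{2} + o^{2}\right) + o = 2 o^{2} + o = o + 2 o^{2}$)
$G \left(-10 + \left(\left(5 + R\right) + n{\left(5 \right)}\right)\right) = \frac{16 \left(-10 + \left(\left(5 - 11\right) + 5 \left(1 + 2 \cdot 5\right)\right)\right)}{13} = \frac{16 \left(-10 - \left(6 - 5 \left(1 + 10\right)\right)\right)}{13} = \frac{16 \left(-10 + \left(-6 + 5 \cdot 11\right)\right)}{13} = \frac{16 \left(-10 + \left(-6 + 55\right)\right)}{13} = \frac{16 \left(-10 + 49\right)}{13} = \frac{16}{13} \cdot 39 = 48$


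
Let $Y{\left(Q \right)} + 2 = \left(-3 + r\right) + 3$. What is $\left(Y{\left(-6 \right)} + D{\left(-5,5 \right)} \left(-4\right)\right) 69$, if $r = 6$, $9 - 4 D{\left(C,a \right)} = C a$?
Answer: $-2070$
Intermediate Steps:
$D{\left(C,a \right)} = \frac{9}{4} - \frac{C a}{4}$
$Y{\left(Q \right)} = 4$ ($Y{\left(Q \right)} = -2 + \left(\left(-3 + 6\right) + 3\right) = -2 + \left(3 + 3\right) = -2 + 6 = 4$)
$\left(Y{\left(-6 \right)} + D{\left(-5,5 \right)} \left(-4\right)\right) 69 = \left(4 + \left(\frac{9}{4} - \left(- \frac{5}{4}\right) 5\right) \left(-4\right)\right) 69 = \left(4 + \left(\frac{9}{4} + \frac{25}{4}\right) \left(-4\right)\right) 69 = \left(4 + \frac{17}{2} \left(-4\right)\right) 69 = \left(4 - 34\right) 69 = \left(-30\right) 69 = -2070$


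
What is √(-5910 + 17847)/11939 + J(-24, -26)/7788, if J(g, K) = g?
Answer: -2/649 + √11937/11939 ≈ 0.0060696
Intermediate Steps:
√(-5910 + 17847)/11939 + J(-24, -26)/7788 = √(-5910 + 17847)/11939 - 24/7788 = √11937*(1/11939) - 24*1/7788 = √11937/11939 - 2/649 = -2/649 + √11937/11939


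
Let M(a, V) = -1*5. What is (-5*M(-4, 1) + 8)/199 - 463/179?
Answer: -86230/35621 ≈ -2.4208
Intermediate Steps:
M(a, V) = -5
(-5*M(-4, 1) + 8)/199 - 463/179 = (-5*(-5) + 8)/199 - 463/179 = (25 + 8)*(1/199) - 463*1/179 = 33*(1/199) - 463/179 = 33/199 - 463/179 = -86230/35621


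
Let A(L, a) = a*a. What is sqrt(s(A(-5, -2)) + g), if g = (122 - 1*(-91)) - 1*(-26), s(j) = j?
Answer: 9*sqrt(3) ≈ 15.588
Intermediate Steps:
A(L, a) = a**2
g = 239 (g = (122 + 91) + 26 = 213 + 26 = 239)
sqrt(s(A(-5, -2)) + g) = sqrt((-2)**2 + 239) = sqrt(4 + 239) = sqrt(243) = 9*sqrt(3)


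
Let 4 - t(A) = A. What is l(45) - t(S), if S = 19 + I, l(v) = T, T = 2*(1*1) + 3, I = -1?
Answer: 19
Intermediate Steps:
T = 5 (T = 2*1 + 3 = 2 + 3 = 5)
l(v) = 5
S = 18 (S = 19 - 1 = 18)
t(A) = 4 - A
l(45) - t(S) = 5 - (4 - 1*18) = 5 - (4 - 18) = 5 - 1*(-14) = 5 + 14 = 19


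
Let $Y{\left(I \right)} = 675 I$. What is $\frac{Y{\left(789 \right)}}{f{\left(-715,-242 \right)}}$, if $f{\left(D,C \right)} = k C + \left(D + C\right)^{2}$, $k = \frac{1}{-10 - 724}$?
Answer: $\frac{195455025}{336116704} \approx 0.58151$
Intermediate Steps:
$k = - \frac{1}{734}$ ($k = \frac{1}{-734} = - \frac{1}{734} \approx -0.0013624$)
$f{\left(D,C \right)} = \left(C + D\right)^{2} - \frac{C}{734}$ ($f{\left(D,C \right)} = - \frac{C}{734} + \left(D + C\right)^{2} = - \frac{C}{734} + \left(C + D\right)^{2} = \left(C + D\right)^{2} - \frac{C}{734}$)
$\frac{Y{\left(789 \right)}}{f{\left(-715,-242 \right)}} = \frac{675 \cdot 789}{\left(-242 - 715\right)^{2} - - \frac{121}{367}} = \frac{532575}{\left(-957\right)^{2} + \frac{121}{367}} = \frac{532575}{915849 + \frac{121}{367}} = \frac{532575}{\frac{336116704}{367}} = 532575 \cdot \frac{367}{336116704} = \frac{195455025}{336116704}$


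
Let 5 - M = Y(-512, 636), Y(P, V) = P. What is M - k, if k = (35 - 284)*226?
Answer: 56791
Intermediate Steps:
M = 517 (M = 5 - 1*(-512) = 5 + 512 = 517)
k = -56274 (k = -249*226 = -56274)
M - k = 517 - 1*(-56274) = 517 + 56274 = 56791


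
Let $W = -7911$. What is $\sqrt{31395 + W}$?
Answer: $2 \sqrt{5871} \approx 153.24$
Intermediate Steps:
$\sqrt{31395 + W} = \sqrt{31395 - 7911} = \sqrt{23484} = 2 \sqrt{5871}$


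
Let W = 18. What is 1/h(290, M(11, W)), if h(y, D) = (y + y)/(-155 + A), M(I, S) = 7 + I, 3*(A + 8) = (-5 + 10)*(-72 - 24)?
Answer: -323/580 ≈ -0.55690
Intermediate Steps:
A = -168 (A = -8 + ((-5 + 10)*(-72 - 24))/3 = -8 + (5*(-96))/3 = -8 + (⅓)*(-480) = -8 - 160 = -168)
h(y, D) = -2*y/323 (h(y, D) = (y + y)/(-155 - 168) = (2*y)/(-323) = (2*y)*(-1/323) = -2*y/323)
1/h(290, M(11, W)) = 1/(-2/323*290) = 1/(-580/323) = -323/580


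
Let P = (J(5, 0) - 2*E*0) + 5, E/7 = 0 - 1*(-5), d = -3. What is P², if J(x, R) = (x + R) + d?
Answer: 49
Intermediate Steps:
E = 35 (E = 7*(0 - 1*(-5)) = 7*(0 + 5) = 7*5 = 35)
J(x, R) = -3 + R + x (J(x, R) = (x + R) - 3 = (R + x) - 3 = -3 + R + x)
P = 7 (P = ((-3 + 0 + 5) - 2*35*0) + 5 = (2 - 70*0) + 5 = (2 + 0) + 5 = 2 + 5 = 7)
P² = 7² = 49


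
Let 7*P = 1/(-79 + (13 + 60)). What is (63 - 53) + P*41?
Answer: 379/42 ≈ 9.0238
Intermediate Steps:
P = -1/42 (P = 1/(7*(-79 + (13 + 60))) = 1/(7*(-79 + 73)) = (1/7)/(-6) = (1/7)*(-1/6) = -1/42 ≈ -0.023810)
(63 - 53) + P*41 = (63 - 53) - 1/42*41 = 10 - 41/42 = 379/42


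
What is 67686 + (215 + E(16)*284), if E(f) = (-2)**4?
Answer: 72445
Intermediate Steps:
E(f) = 16
67686 + (215 + E(16)*284) = 67686 + (215 + 16*284) = 67686 + (215 + 4544) = 67686 + 4759 = 72445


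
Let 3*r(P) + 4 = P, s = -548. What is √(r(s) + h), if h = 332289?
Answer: √332105 ≈ 576.29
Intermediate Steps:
r(P) = -4/3 + P/3
√(r(s) + h) = √((-4/3 + (⅓)*(-548)) + 332289) = √((-4/3 - 548/3) + 332289) = √(-184 + 332289) = √332105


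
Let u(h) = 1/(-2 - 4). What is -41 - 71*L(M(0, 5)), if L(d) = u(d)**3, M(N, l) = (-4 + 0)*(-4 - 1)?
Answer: -8785/216 ≈ -40.671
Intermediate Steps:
M(N, l) = 20 (M(N, l) = -4*(-5) = 20)
u(h) = -1/6 (u(h) = 1/(-6) = -1/6)
L(d) = -1/216 (L(d) = (-1/6)**3 = -1/216)
-41 - 71*L(M(0, 5)) = -41 - 71*(-1/216) = -41 + 71/216 = -8785/216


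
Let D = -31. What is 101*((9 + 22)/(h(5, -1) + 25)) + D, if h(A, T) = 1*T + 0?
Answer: 2387/24 ≈ 99.458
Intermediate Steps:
h(A, T) = T (h(A, T) = T + 0 = T)
101*((9 + 22)/(h(5, -1) + 25)) + D = 101*((9 + 22)/(-1 + 25)) - 31 = 101*(31/24) - 31 = 3131/24 - 31 = 2387/24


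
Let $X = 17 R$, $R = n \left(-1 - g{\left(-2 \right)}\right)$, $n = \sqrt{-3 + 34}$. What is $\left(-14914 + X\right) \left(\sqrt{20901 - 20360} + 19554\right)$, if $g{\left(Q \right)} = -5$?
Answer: $- 2 \left(7457 - 34 \sqrt{31}\right) \left(19554 + \sqrt{541}\right) \approx -2.8456 \cdot 10^{8}$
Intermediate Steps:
$n = \sqrt{31} \approx 5.5678$
$R = 4 \sqrt{31}$ ($R = \sqrt{31} \left(-1 - -5\right) = \sqrt{31} \left(-1 + 5\right) = \sqrt{31} \cdot 4 = 4 \sqrt{31} \approx 22.271$)
$X = 68 \sqrt{31}$ ($X = 17 \cdot 4 \sqrt{31} = 68 \sqrt{31} \approx 378.61$)
$\left(-14914 + X\right) \left(\sqrt{20901 - 20360} + 19554\right) = \left(-14914 + 68 \sqrt{31}\right) \left(\sqrt{20901 - 20360} + 19554\right) = \left(-14914 + 68 \sqrt{31}\right) \left(\sqrt{541} + 19554\right) = \left(-14914 + 68 \sqrt{31}\right) \left(19554 + \sqrt{541}\right)$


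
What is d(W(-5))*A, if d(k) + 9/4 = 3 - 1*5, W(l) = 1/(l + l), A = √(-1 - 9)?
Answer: -17*I*√10/4 ≈ -13.44*I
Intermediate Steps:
A = I*√10 (A = √(-10) = I*√10 ≈ 3.1623*I)
W(l) = 1/(2*l)
d(k) = -17/4 (d(k) = -9/4 + (3 - 1*5) = -9/4 + (3 - 5) = -9/4 - 2 = -17/4)
d(W(-5))*A = -17*I*√10/4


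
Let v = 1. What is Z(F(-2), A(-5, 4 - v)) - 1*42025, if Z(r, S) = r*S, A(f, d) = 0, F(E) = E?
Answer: -42025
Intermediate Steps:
Z(r, S) = S*r
Z(F(-2), A(-5, 4 - v)) - 1*42025 = 0*(-2) - 1*42025 = 0 - 42025 = -42025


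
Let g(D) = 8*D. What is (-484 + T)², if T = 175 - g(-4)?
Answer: 76729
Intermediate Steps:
T = 207 (T = 175 - 8*(-4) = 175 - 1*(-32) = 175 + 32 = 207)
(-484 + T)² = (-484 + 207)² = (-277)² = 76729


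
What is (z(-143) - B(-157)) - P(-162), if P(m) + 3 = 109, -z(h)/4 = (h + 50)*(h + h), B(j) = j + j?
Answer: -106184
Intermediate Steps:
B(j) = 2*j
z(h) = -8*h*(50 + h) (z(h) = -4*(h + 50)*(h + h) = -4*(50 + h)*2*h = -8*h*(50 + h))
P(m) = 106 (P(m) = -3 + 109 = 106)
(z(-143) - B(-157)) - P(-162) = (-8*(-143)*(50 - 143) - 2*(-157)) - 1*106 = (-8*(-143)*(-93) - 1*(-314)) - 106 = (-106392 + 314) - 106 = -106078 - 106 = -106184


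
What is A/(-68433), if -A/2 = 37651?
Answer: 75302/68433 ≈ 1.1004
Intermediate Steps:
A = -75302 (A = -2*37651 = -75302)
A/(-68433) = -75302/(-68433) = -75302*(-1/68433) = 75302/68433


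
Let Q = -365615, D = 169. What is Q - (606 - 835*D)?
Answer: -225106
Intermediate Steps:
Q - (606 - 835*D) = -365615 - (606 - 835*169) = -365615 - (606 - 141115) = -365615 - 1*(-140509) = -365615 + 140509 = -225106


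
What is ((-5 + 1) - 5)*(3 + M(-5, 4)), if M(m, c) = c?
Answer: -63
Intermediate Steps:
((-5 + 1) - 5)*(3 + M(-5, 4)) = ((-5 + 1) - 5)*(3 + 4) = (-4 - 5)*7 = -9*7 = -63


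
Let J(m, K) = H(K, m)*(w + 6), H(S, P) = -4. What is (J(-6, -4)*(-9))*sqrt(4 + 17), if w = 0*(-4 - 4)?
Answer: 216*sqrt(21) ≈ 989.84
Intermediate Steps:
w = 0 (w = 0*(-8) = 0)
J(m, K) = -24 (J(m, K) = -4*(0 + 6) = -4*6 = -24)
(J(-6, -4)*(-9))*sqrt(4 + 17) = (-24*(-9))*sqrt(4 + 17) = 216*sqrt(21)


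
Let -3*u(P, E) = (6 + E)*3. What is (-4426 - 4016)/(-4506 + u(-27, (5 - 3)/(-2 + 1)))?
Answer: 4221/2255 ≈ 1.8718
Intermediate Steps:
u(P, E) = -6 - E (u(P, E) = -(6 + E)*3/3 = -(18 + 3*E)/3 = -6 - E)
(-4426 - 4016)/(-4506 + u(-27, (5 - 3)/(-2 + 1))) = (-4426 - 4016)/(-4506 + (-6 - (5 - 3)/(-2 + 1))) = -8442/(-4506 + (-6 - 2/(-1))) = -8442/(-4506 + (-6 - 2*(-1))) = -8442/(-4506 + (-6 - 1*(-2))) = -8442/(-4506 + (-6 + 2)) = -8442/(-4506 - 4) = -8442/(-4510) = -8442*(-1/4510) = 4221/2255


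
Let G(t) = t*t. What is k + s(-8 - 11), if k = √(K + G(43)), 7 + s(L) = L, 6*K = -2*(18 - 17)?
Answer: -26 + √16638/3 ≈ 16.996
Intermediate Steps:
K = -⅓ (K = (-2*(18 - 17))/6 = (-2*1)/6 = (⅙)*(-2) = -⅓ ≈ -0.33333)
G(t) = t²
s(L) = -7 + L
k = √16638/3 (k = √(-⅓ + 43²) = √(-⅓ + 1849) = √(5546/3) = √16638/3 ≈ 42.996)
k + s(-8 - 11) = √16638/3 + (-7 + (-8 - 11)) = √16638/3 + (-7 - 19) = √16638/3 - 26 = -26 + √16638/3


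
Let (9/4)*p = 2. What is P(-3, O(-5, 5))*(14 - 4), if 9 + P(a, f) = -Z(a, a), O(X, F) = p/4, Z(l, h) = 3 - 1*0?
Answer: -120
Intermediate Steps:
p = 8/9 (p = (4/9)*2 = 8/9 ≈ 0.88889)
Z(l, h) = 3 (Z(l, h) = 3 + 0 = 3)
O(X, F) = 2/9 (O(X, F) = (8/9)/4 = (8/9)*(¼) = 2/9)
P(a, f) = -12 (P(a, f) = -9 - 1*3 = -9 - 3 = -12)
P(-3, O(-5, 5))*(14 - 4) = -12*(14 - 4) = -12*10 = -120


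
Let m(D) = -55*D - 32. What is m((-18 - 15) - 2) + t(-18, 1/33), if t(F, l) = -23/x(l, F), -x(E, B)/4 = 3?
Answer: 22739/12 ≈ 1894.9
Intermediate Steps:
x(E, B) = -12 (x(E, B) = -4*3 = -12)
t(F, l) = 23/12 (t(F, l) = -23/(-12) = -23*(-1/12) = 23/12)
m(D) = -32 - 55*D
m((-18 - 15) - 2) + t(-18, 1/33) = (-32 - 55*((-18 - 15) - 2)) + 23/12 = (-32 - 55*(-33 - 2)) + 23/12 = (-32 - 55*(-35)) + 23/12 = (-32 + 1925) + 23/12 = 1893 + 23/12 = 22739/12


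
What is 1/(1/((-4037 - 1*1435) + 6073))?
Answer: 601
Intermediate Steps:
1/(1/((-4037 - 1*1435) + 6073)) = 1/(1/((-4037 - 1435) + 6073)) = 1/(1/(-5472 + 6073)) = 1/(1/601) = 601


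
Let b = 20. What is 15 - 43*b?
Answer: -845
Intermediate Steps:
15 - 43*b = 15 - 43*20 = 15 - 860 = -845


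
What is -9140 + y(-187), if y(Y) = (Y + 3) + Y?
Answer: -9511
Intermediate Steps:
y(Y) = 3 + 2*Y (y(Y) = (3 + Y) + Y = 3 + 2*Y)
-9140 + y(-187) = -9140 + (3 + 2*(-187)) = -9140 + (3 - 374) = -9140 - 371 = -9511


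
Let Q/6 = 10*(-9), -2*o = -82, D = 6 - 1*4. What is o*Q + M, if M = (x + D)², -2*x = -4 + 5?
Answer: -88551/4 ≈ -22138.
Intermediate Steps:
D = 2 (D = 6 - 4 = 2)
o = 41 (o = -½*(-82) = 41)
x = -½ (x = -(-4 + 5)/2 = -½*1 = -½ ≈ -0.50000)
Q = -540 (Q = 6*(10*(-9)) = 6*(-90) = -540)
M = 9/4 (M = (-½ + 2)² = (3/2)² = 9/4 ≈ 2.2500)
o*Q + M = 41*(-540) + 9/4 = -22140 + 9/4 = -88551/4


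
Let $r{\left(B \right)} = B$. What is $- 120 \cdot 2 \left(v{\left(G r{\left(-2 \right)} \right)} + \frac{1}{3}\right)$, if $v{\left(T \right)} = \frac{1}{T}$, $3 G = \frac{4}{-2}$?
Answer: $-260$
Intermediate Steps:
$G = - \frac{2}{3}$ ($G = \frac{4 \frac{1}{-2}}{3} = \frac{4 \left(- \frac{1}{2}\right)}{3} = \frac{1}{3} \left(-2\right) = - \frac{2}{3} \approx -0.66667$)
$- 120 \cdot 2 \left(v{\left(G r{\left(-2 \right)} \right)} + \frac{1}{3}\right) = - 120 \cdot 2 \left(\frac{1}{\left(- \frac{2}{3}\right) \left(-2\right)} + \frac{1}{3}\right) = - 120 \cdot 2 \left(\frac{1}{\frac{4}{3}} + \frac{1}{3}\right) = - 120 \cdot 2 \left(\frac{3}{4} + \frac{1}{3}\right) = - 120 \cdot 2 \cdot \frac{13}{12} = \left(-120\right) \frac{13}{6} = -260$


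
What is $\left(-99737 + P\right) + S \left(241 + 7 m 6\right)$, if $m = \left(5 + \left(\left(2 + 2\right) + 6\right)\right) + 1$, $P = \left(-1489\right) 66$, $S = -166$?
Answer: $-349569$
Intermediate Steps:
$P = -98274$
$m = 16$ ($m = \left(5 + \left(4 + 6\right)\right) + 1 = \left(5 + 10\right) + 1 = 15 + 1 = 16$)
$\left(-99737 + P\right) + S \left(241 + 7 m 6\right) = \left(-99737 - 98274\right) - 166 \left(241 + 7 \cdot 16 \cdot 6\right) = -198011 - 166 \left(241 + 112 \cdot 6\right) = -198011 - 166 \left(241 + 672\right) = -198011 - 151558 = -349569$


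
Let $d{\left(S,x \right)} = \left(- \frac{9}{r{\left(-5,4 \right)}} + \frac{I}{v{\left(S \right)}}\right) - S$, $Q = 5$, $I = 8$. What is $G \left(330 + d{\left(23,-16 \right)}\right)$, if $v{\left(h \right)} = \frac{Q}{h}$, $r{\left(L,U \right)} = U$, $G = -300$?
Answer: $-102465$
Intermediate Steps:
$v{\left(h \right)} = \frac{5}{h}$
$d{\left(S,x \right)} = - \frac{9}{4} + \frac{3 S}{5}$ ($d{\left(S,x \right)} = \left(- \frac{9}{4} + \frac{8}{5 \frac{1}{S}}\right) - S = \left(\left(-9\right) \frac{1}{4} + 8 \frac{S}{5}\right) - S = \left(- \frac{9}{4} + \frac{8 S}{5}\right) - S = - \frac{9}{4} + \frac{3 S}{5}$)
$G \left(330 + d{\left(23,-16 \right)}\right) = - 300 \left(330 + \left(- \frac{9}{4} + \frac{3}{5} \cdot 23\right)\right) = - 300 \left(330 + \left(- \frac{9}{4} + \frac{69}{5}\right)\right) = - 300 \left(330 + \frac{231}{20}\right) = \left(-300\right) \frac{6831}{20} = -102465$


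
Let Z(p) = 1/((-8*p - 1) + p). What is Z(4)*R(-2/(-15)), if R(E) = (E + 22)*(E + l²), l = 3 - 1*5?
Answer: -20584/6525 ≈ -3.1546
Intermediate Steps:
l = -2 (l = 3 - 5 = -2)
Z(p) = 1/(-1 - 7*p) (Z(p) = 1/((-1 - 8*p) + p) = 1/(-1 - 7*p))
R(E) = (4 + E)*(22 + E) (R(E) = (E + 22)*(E + (-2)²) = (22 + E)*(E + 4) = (22 + E)*(4 + E) = (4 + E)*(22 + E))
Z(4)*R(-2/(-15)) = (-1/(1 + 7*4))*(88 + (-2/(-15))² + 26*(-2/(-15))) = (-1/(1 + 28))*(88 + (-2*(-1/15))² + 26*(-2*(-1/15))) = (-1/29)*(88 + (2/15)² + 26*(2/15)) = (-1*1/29)*(88 + 4/225 + 52/15) = -1/29*20584/225 = -20584/6525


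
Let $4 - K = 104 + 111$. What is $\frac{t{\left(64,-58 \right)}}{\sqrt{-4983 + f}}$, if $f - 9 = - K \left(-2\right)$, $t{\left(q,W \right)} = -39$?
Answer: $\frac{39 i \sqrt{1349}}{2698} \approx 0.53092 i$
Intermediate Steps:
$K = -211$ ($K = 4 - \left(104 + 111\right) = 4 - 215 = -211$)
$f = -413$ ($f = 9 - \left(-211\right) \left(-2\right) = 9 - 422 = -413$)
$\frac{t{\left(64,-58 \right)}}{\sqrt{-4983 + f}} = - \frac{39}{\sqrt{-4983 - 413}} = - \frac{39}{\sqrt{-5396}} = - \frac{39}{2 i \sqrt{1349}} = - 39 \left(- \frac{i \sqrt{1349}}{2698}\right) = \frac{39 i \sqrt{1349}}{2698}$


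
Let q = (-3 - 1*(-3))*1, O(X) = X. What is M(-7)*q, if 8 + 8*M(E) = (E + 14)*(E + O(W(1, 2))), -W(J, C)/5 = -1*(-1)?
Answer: 0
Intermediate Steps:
W(J, C) = -5 (W(J, C) = -(-5)*(-1) = -5*1 = -5)
M(E) = -1 + (-5 + E)*(14 + E)/8 (M(E) = -1 + ((E + 14)*(E - 5))/8 = -1 + ((14 + E)*(-5 + E))/8 = -1 + ((-5 + E)*(14 + E))/8 = -1 + (-5 + E)*(14 + E)/8)
q = 0 (q = (-3 + 3)*1 = 0*1 = 0)
M(-7)*q = (-39/4 + (⅛)*(-7)² + (9/8)*(-7))*0 = (-39/4 + (⅛)*49 - 63/8)*0 = (-39/4 + 49/8 - 63/8)*0 = -23/2*0 = 0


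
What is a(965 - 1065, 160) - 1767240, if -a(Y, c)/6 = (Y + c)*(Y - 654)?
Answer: -1495800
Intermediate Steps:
a(Y, c) = -6*(-654 + Y)*(Y + c) (a(Y, c) = -6*(Y + c)*(Y - 654) = -6*(Y + c)*(-654 + Y) = -6*(-654 + Y)*(Y + c))
a(965 - 1065, 160) - 1767240 = (-6*(965 - 1065)² + 3924*(965 - 1065) + 3924*160 - 6*(965 - 1065)*160) - 1767240 = (-6*(-100)² + 3924*(-100) + 627840 - 6*(-100)*160) - 1767240 = (-6*10000 - 392400 + 627840 + 96000) - 1767240 = (-60000 - 392400 + 627840 + 96000) - 1767240 = 271440 - 1767240 = -1495800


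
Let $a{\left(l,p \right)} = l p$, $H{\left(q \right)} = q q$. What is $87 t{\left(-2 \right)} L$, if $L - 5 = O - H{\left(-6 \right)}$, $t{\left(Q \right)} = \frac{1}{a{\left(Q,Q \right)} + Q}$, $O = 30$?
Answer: $- \frac{87}{2} \approx -43.5$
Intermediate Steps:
$H{\left(q \right)} = q^{2}$
$t{\left(Q \right)} = \frac{1}{Q + Q^{2}}$ ($t{\left(Q \right)} = \frac{1}{Q Q + Q} = \frac{1}{Q^{2} + Q} = \frac{1}{Q + Q^{2}}$)
$L = -1$ ($L = 5 + \left(30 - \left(-6\right)^{2}\right) = 5 + \left(30 - 36\right) = 5 - 6 = -1$)
$87 t{\left(-2 \right)} L = 87 \frac{1}{\left(-2\right) \left(1 - 2\right)} \left(-1\right) = 87 \left(- \frac{1}{2 \left(-1\right)}\right) \left(-1\right) = 87 \left(\left(- \frac{1}{2}\right) \left(-1\right)\right) \left(-1\right) = 87 \cdot \frac{1}{2} \left(-1\right) = \frac{87}{2} \left(-1\right) = - \frac{87}{2}$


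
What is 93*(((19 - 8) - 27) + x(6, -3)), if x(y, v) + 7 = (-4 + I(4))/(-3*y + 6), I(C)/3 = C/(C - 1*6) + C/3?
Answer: -4185/2 ≈ -2092.5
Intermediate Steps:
I(C) = C + 3*C/(-6 + C) (I(C) = 3*(C/(C - 1*6) + C/3) = 3*(C/(C - 6) + C*(⅓)) = 3*(C/(-6 + C) + C/3) = 3*(C/3 + C/(-6 + C)) = C + 3*C/(-6 + C))
x(y, v) = -7 - 6/(6 - 3*y) (x(y, v) = -7 + (-4 + 4*(-3 + 4)/(-6 + 4))/(-3*y + 6) = -7 + (-4 + 4*1/(-2))/(6 - 3*y) = -7 + (-4 + 4*(-½)*1)/(6 - 3*y) = -7 + (-4 - 2)/(6 - 3*y) = -7 - 6/(6 - 3*y))
93*(((19 - 8) - 27) + x(6, -3)) = 93*(((19 - 8) - 27) + (16 - 7*6)/(-2 + 6)) = 93*((11 - 27) + (16 - 42)/4) = 93*(-16 + (¼)*(-26)) = 93*(-16 - 13/2) = 93*(-45/2) = -4185/2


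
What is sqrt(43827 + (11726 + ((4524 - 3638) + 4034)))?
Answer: sqrt(60473) ≈ 245.91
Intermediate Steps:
sqrt(43827 + (11726 + ((4524 - 3638) + 4034))) = sqrt(43827 + (11726 + (886 + 4034))) = sqrt(43827 + (11726 + 4920)) = sqrt(43827 + 16646) = sqrt(60473)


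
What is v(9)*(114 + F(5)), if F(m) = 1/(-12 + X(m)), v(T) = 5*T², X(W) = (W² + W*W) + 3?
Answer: 1893375/41 ≈ 46180.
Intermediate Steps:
X(W) = 3 + 2*W² (X(W) = (W² + W²) + 3 = 2*W² + 3 = 3 + 2*W²)
F(m) = 1/(-9 + 2*m²) (F(m) = 1/(-12 + (3 + 2*m²)) = 1/(-9 + 2*m²))
v(9)*(114 + F(5)) = (5*9²)*(114 + 1/(-9 + 2*5²)) = (5*81)*(114 + 1/(-9 + 2*25)) = 405*(114 + 1/(-9 + 50)) = 405*(114 + 1/41) = 405*(4675/41) = 1893375/41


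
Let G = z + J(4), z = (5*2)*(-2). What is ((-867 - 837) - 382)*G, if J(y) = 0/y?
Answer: 41720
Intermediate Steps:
J(y) = 0
z = -20 (z = 10*(-2) = -20)
G = -20 (G = -20 + 0 = -20)
((-867 - 837) - 382)*G = ((-867 - 837) - 382)*(-20) = (-1704 - 382)*(-20) = -2086*(-20) = 41720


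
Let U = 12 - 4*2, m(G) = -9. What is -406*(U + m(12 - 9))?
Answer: 2030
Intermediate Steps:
U = 4 (U = 12 - 8 = 4)
-406*(U + m(12 - 9)) = -406*(4 - 9) = -406*(-5) = 2030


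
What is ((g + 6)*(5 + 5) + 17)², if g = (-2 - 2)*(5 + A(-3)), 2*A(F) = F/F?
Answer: 20449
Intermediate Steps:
A(F) = ½ (A(F) = (F/F)/2 = (½)*1 = ½)
g = -22 (g = (-2 - 2)*(5 + ½) = -4*11/2 = -22)
((g + 6)*(5 + 5) + 17)² = ((-22 + 6)*(5 + 5) + 17)² = (-16*10 + 17)² = (-160 + 17)² = (-143)² = 20449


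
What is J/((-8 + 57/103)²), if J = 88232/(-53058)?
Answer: -468026644/15606718881 ≈ -0.029989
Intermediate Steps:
J = -44116/26529 (J = 88232*(-1/53058) = -44116/26529 ≈ -1.6629)
J/((-8 + 57/103)²) = -44116/(26529*(-8 + 57/103)²) = -44116/(26529*((-767/103)²)) = -44116/(26529*588289/10609) = -44116/26529*10609/588289 = -468026644/15606718881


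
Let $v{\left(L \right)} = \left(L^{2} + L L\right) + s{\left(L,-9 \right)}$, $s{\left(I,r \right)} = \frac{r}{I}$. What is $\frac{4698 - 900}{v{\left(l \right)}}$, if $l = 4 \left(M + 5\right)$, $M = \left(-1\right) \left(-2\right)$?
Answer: $\frac{106344}{43895} \approx 2.4227$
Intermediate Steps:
$M = 2$
$l = 28$ ($l = 4 \left(2 + 5\right) = 4 \cdot 7 = 28$)
$v{\left(L \right)} = - \frac{9}{L} + 2 L^{2}$ ($v{\left(L \right)} = \left(L^{2} + L L\right) - \frac{9}{L} = \left(L^{2} + L^{2}\right) - \frac{9}{L} = 2 L^{2} - \frac{9}{L} = - \frac{9}{L} + 2 L^{2}$)
$\frac{4698 - 900}{v{\left(l \right)}} = \frac{4698 - 900}{\frac{1}{28} \left(-9 + 2 \cdot 28^{3}\right)} = \frac{4698 - 900}{\frac{1}{28} \left(-9 + 2 \cdot 21952\right)} = \frac{3798}{\frac{1}{28} \left(-9 + 43904\right)} = \frac{3798}{\frac{1}{28} \cdot 43895} = \frac{3798}{\frac{43895}{28}} = 3798 \cdot \frac{28}{43895} = \frac{106344}{43895}$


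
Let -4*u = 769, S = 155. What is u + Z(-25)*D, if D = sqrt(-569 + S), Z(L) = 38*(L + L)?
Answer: -769/4 - 5700*I*sqrt(46) ≈ -192.25 - 38659.0*I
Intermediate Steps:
u = -769/4 (u = -1/4*769 = -769/4 ≈ -192.25)
Z(L) = 76*L (Z(L) = 38*(2*L) = 76*L)
D = 3*I*sqrt(46) (D = sqrt(-569 + 155) = sqrt(-414) = 3*I*sqrt(46) ≈ 20.347*I)
u + Z(-25)*D = -769/4 + (76*(-25))*(3*I*sqrt(46)) = -769/4 - 5700*I*sqrt(46)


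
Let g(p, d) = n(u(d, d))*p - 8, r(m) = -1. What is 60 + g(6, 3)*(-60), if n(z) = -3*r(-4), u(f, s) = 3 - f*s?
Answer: -540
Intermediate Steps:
u(f, s) = 3 - f*s
n(z) = 3 (n(z) = -3*(-1) = 3)
g(p, d) = -8 + 3*p (g(p, d) = 3*p - 8 = -8 + 3*p)
60 + g(6, 3)*(-60) = 60 + (-8 + 3*6)*(-60) = 60 + (-8 + 18)*(-60) = 60 + 10*(-60) = 60 - 600 = -540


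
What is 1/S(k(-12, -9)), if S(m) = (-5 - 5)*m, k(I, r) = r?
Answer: 1/90 ≈ 0.011111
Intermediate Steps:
S(m) = -10*m
1/S(k(-12, -9)) = 1/(-10*(-9)) = 1/90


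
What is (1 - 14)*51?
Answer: -663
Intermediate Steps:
(1 - 14)*51 = -13*51 = -663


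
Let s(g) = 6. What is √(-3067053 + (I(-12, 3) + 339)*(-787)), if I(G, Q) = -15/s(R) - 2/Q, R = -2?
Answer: I*√119928738/6 ≈ 1825.2*I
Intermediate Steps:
I(G, Q) = -5/2 - 2/Q (I(G, Q) = -15/6 - 2/Q = -15*⅙ - 2/Q = -5/2 - 2/Q)
√(-3067053 + (I(-12, 3) + 339)*(-787)) = √(-3067053 + ((-5/2 - 2/3) + 339)*(-787)) = √(-3067053 + ((-5/2 - 2*⅓) + 339)*(-787)) = √(-3067053 + ((-5/2 - ⅔) + 339)*(-787)) = √(-3067053 + (-19/6 + 339)*(-787)) = √(-3067053 + (2015/6)*(-787)) = √(-3067053 - 1585805/6) = √(-19988123/6) = I*√119928738/6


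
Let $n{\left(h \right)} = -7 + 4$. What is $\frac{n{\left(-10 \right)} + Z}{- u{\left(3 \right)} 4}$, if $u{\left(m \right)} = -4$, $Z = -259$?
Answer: $- \frac{131}{8} \approx -16.375$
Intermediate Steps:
$n{\left(h \right)} = -3$
$\frac{n{\left(-10 \right)} + Z}{- u{\left(3 \right)} 4} = \frac{-3 - 259}{\left(-1\right) \left(-4\right) 4} = \frac{1}{4 \cdot 4} \left(-262\right) = \frac{1}{16} \left(-262\right) = - \frac{131}{8}$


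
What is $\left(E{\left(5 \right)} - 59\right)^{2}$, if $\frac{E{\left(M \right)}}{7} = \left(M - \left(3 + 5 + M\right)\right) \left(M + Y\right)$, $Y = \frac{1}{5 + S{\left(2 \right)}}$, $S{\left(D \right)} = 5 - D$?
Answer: $119716$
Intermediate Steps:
$Y = \frac{1}{8}$ ($Y = \frac{1}{5 + \left(5 - 2\right)} = \frac{1}{5 + 3} = \frac{1}{8} \approx 0.125$)
$E{\left(M \right)} = -7 - 56 M$ ($E{\left(M \right)} = 7 \left(M - \left(3 + 5 + M\right)\right) \left(M + \frac{1}{8}\right) = 7 \left(M - \left(8 + M\right)\right) \left(\frac{1}{8} + M\right) = 7 \left(- 8 \left(\frac{1}{8} + M\right)\right) = 7 \left(-1 - 8 M\right) = -7 - 56 M$)
$\left(E{\left(5 \right)} - 59\right)^{2} = \left(\left(-7 - 280\right) - 59\right)^{2} = \left(-287 - 59\right)^{2} = \left(-346\right)^{2} = 119716$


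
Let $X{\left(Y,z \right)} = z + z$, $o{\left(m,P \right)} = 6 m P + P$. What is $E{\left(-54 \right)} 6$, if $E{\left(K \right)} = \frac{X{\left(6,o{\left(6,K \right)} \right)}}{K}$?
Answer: $444$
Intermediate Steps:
$o{\left(m,P \right)} = P + 6 P m$ ($o{\left(m,P \right)} = 6 P m + P = P + 6 P m$)
$X{\left(Y,z \right)} = 2 z$
$E{\left(K \right)} = 74$ ($E{\left(K \right)} = \frac{2 K \left(1 + 6 \cdot 6\right)}{K} = \frac{2 K \left(1 + 36\right)}{K} = \frac{2 K 37}{K} = \frac{2 \cdot 37 K}{K} = \frac{74 K}{K} = 74$)
$E{\left(-54 \right)} 6 = 74 \cdot 6 = 444$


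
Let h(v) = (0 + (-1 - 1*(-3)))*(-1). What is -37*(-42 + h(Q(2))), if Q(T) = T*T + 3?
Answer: 1628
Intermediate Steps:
Q(T) = 3 + T² (Q(T) = T² + 3 = 3 + T²)
h(v) = -2 (h(v) = (0 + (-1 + 3))*(-1) = (0 + 2)*(-1) = 2*(-1) = -2)
-37*(-42 + h(Q(2))) = -37*(-42 - 2) = -37*(-44) = 1628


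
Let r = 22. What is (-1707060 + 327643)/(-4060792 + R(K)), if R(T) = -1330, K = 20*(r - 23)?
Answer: 1379417/4062122 ≈ 0.33958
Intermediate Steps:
K = -20 (K = 20*(22 - 23) = 20*(-1) = -20)
(-1707060 + 327643)/(-4060792 + R(K)) = (-1707060 + 327643)/(-4060792 - 1330) = -1379417/(-4062122) = -1379417*(-1/4062122) = 1379417/4062122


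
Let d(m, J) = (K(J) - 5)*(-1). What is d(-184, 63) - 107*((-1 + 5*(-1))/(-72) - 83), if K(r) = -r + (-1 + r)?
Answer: 106537/12 ≈ 8878.1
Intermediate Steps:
K(r) = -1
d(m, J) = 6 (d(m, J) = (-1 - 5)*(-1) = -6*(-1) = 6)
d(-184, 63) - 107*((-1 + 5*(-1))/(-72) - 83) = 6 - 107*((-1 + 5*(-1))/(-72) - 83) = 6 - 107*((-1 - 5)*(-1/72) - 83) = 6 - 107*(-6*(-1/72) - 83) = 6 - 107*(1/12 - 83) = 6 - 107*(-995)/12 = 6 - 1*(-106465/12) = 6 + 106465/12 = 106537/12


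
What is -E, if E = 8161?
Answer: -8161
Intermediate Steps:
-E = -1*8161 = -8161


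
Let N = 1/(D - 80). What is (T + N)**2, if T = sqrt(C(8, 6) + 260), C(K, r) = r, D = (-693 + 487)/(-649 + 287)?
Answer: 54981735075/206698129 - 362*sqrt(266)/14377 ≈ 265.59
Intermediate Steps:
D = 103/181 (D = -206/(-362) = -206*(-1/362) = 103/181 ≈ 0.56906)
T = sqrt(266) (T = sqrt(6 + 260) = sqrt(266) ≈ 16.310)
N = -181/14377 (N = 1/(103/181 - 80) = 1/(-14377/181) = -181/14377 ≈ -0.012590)
(T + N)**2 = (sqrt(266) - 181/14377)**2 = (-181/14377 + sqrt(266))**2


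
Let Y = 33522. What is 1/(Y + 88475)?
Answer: 1/121997 ≈ 8.1969e-6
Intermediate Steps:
1/(Y + 88475) = 1/(33522 + 88475) = 1/121997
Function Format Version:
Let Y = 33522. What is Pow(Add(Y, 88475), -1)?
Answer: Rational(1, 121997) ≈ 8.1969e-6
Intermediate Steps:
Pow(Add(Y, 88475), -1) = Pow(Add(33522, 88475), -1) = Pow(121997, -1) = Rational(1, 121997)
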